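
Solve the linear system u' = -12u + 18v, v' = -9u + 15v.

Coefficient matrix A = [[-12, 18], [-9, 15]].
Characteristic polynomial det(A - λI) = λ^2 - 3λ - 18 = 0.
Eigenvalues λ = -3, 6.
For λ=-3: (A-λI) row 1 is [-9, 18], so an eigenvector is (-2, -1).
For λ=6: (A-λI) row 1 is [-18, 18], so an eigenvector is (-1, -1).
General solution: c_1e^(-3t)(-2,-1) + c_2e^(6t)(-1,-1).

u(t) = -2c_1e^(-3t) - c_2e^(6t), v(t) = -c_1e^(-3t) - c_2e^(6t)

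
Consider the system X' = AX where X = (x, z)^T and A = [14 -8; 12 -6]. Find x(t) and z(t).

x(t) = -C_1e^(6t) + 2C_2e^(2t), z(t) = -C_1e^(6t) + 3C_2e^(2t)

Coefficient matrix A = [[14, -8], [12, -6]].
Characteristic polynomial det(A - λI) = λ^2 - 8λ + 12 = 0.
Eigenvalues λ = 6, 2.
For λ=6: (A-λI) row 1 is [8, -8], so an eigenvector is (-1, -1).
For λ=2: (A-λI) row 1 is [12, -8], so an eigenvector is (2, 3).
General solution: C_1e^(6t)(-1,-1) + C_2e^(2t)(2,3).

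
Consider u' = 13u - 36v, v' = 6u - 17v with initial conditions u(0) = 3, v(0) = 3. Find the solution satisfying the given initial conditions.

u(t) = -9e^(t) + 12e^(-5t), v(t) = -3e^(t) + 6e^(-5t)

Coefficient matrix A = [[13, -36], [6, -17]].
Characteristic polynomial det(A - λI) = λ^2 + 4λ - 5 = 0.
Eigenvalues λ = 1, -5.
For λ=1: (A-λI) row 1 is [12, -36], so an eigenvector is (-3, -1).
For λ=-5: (A-λI) row 1 is [18, -36], so an eigenvector is (-2, -1).
General solution: C_1e^(t)(-3,-1) + C_2e^(-5t)(-2,-1).
Applying u(0)=3, v(0)=3 gives C_1=3, C_2=-6.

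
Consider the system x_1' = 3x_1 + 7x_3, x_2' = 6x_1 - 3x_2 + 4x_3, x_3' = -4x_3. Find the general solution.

x_1(t) = K_1e^(3t) - K_3e^(-4t), x_2(t) = K_1e^(3t) + K_2e^(-3t) + 2K_3e^(-4t), x_3(t) = K_3e^(-4t)

Coefficient matrix A = [[3, 0, 7], [6, -3, 4], [0, 0, -4]].
det(A - λI) = 0 gives eigenvalues λ = 3, -3, -4.
For λ=3: eigenvector (1,1,0).
For λ=-3: eigenvector (0,1,0).
For λ=-4: eigenvector (-1,2,1).
General solution: K_1e^(3t)(1,1,0) + K_2e^(-3t)(0,1,0) + K_3e^(-4t)(-1,2,1).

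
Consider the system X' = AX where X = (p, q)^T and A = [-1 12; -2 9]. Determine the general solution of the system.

Coefficient matrix A = [[-1, 12], [-2, 9]].
Characteristic polynomial det(A - λI) = λ^2 - 8λ + 15 = 0.
Eigenvalues λ = 3, 5.
For λ=3: (A-λI) row 1 is [-4, 12], so an eigenvector is (3, 1).
For λ=5: (A-λI) row 1 is [-6, 12], so an eigenvector is (2, 1).
General solution: c_1e^(3t)(3,1) + c_2e^(5t)(2,1).

p(t) = 3c_1e^(3t) + 2c_2e^(5t), q(t) = c_1e^(3t) + c_2e^(5t)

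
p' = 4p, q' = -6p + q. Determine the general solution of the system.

Coefficient matrix A = [[4, 0], [-6, 1]].
Characteristic polynomial det(A - λI) = λ^2 - 5λ + 4 = 0.
Eigenvalues λ = 1, 4.
For λ=1: (A-λI) row 1 is [3, 0], so an eigenvector is (0, -1).
For λ=4: (A-λI) row 2 is [-6, -3], so an eigenvector is (1, -2).
General solution: K_1e^(t)(0,-1) + K_2e^(4t)(1,-2).

p(t) = K_2e^(4t), q(t) = -K_1e^(t) - 2K_2e^(4t)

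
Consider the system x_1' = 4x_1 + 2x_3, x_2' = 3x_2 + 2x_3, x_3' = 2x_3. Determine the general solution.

x_1(t) = K_2e^(4t) - K_3e^(2t), x_2(t) = K_1e^(3t) - 2K_3e^(2t), x_3(t) = K_3e^(2t)

Coefficient matrix A = [[4, 0, 2], [0, 3, 2], [0, 0, 2]].
det(A - λI) = 0 gives eigenvalues λ = 3, 4, 2.
For λ=3: eigenvector (0,1,0).
For λ=4: eigenvector (1,0,0).
For λ=2: eigenvector (-1,-2,1).
General solution: K_1e^(3t)(0,1,0) + K_2e^(4t)(1,0,0) + K_3e^(2t)(-1,-2,1).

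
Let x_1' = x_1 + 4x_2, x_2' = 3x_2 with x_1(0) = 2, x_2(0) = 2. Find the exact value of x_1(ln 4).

248

A = [[1,4],[0,3]]; eigenvalues λ = 3, 1.
Eigenvectors: (-2,-1) for λ=3, (-1,0) for λ=1.
From the initial condition, c_1 = -2, c_2 = 2.
x_1(ln 4) = (-2)(4^3)(-2) + (2)(4^1)(-1) = 248.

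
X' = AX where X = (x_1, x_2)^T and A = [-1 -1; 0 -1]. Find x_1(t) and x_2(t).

Coefficient matrix A = [[-1, -1], [0, -1]].
Characteristic polynomial det(A - λI) = λ^2 + 2λ + 1 = 0.
Single eigenvalue λ = -1 with algebraic multiplicity 2.
Eigenvector v = (1,0); generalized eigenvector w with (A-λI)w=v is (-3,-1).
General solution: e^(-t)[C_1·v + C_2·(t·v + w)].

x_1(t) = C_1e^(-t) + C_2te^(-t) - 3C_2e^(-t), x_2(t) = -C_2e^(-t)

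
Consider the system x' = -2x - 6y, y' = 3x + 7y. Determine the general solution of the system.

Coefficient matrix A = [[-2, -6], [3, 7]].
Characteristic polynomial det(A - λI) = λ^2 - 5λ + 4 = 0.
Eigenvalues λ = 1, 4.
For λ=1: (A-λI) row 1 is [-3, -6], so an eigenvector is (-2, 1).
For λ=4: (A-λI) row 1 is [-6, -6], so an eigenvector is (-1, 1).
General solution: K_1e^(t)(-2,1) + K_2e^(4t)(-1,1).

x(t) = -2K_1e^(t) - K_2e^(4t), y(t) = K_1e^(t) + K_2e^(4t)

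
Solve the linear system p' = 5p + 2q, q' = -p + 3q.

Coefficient matrix A = [[5, 2], [-1, 3]].
Characteristic polynomial det(A - λI) = λ^2 - 8λ + 17 = 0.
Eigenvalues λ = 4 ± i (complex conjugate pair).
For λ=4+i: an eigenvector is (-1,0) - i(-1,1) = (-1 + i, 0 - i).
A real fundamental pair from Re and Im of e^((4+i)t)v: X_1 = e^(4t)(cos(t)·(-1,0) + sin(t)·(-1,1)), X_2 = e^(4t)(sin(t)·(-1,0) - cos(t)·(-1,1)).
General solution: K_1X_1 + K_2X_2.

p(t) = -K_1e^(4t)sin(t) - K_1e^(4t)cos(t) - K_2e^(4t)sin(t) + K_2e^(4t)cos(t), q(t) = K_1e^(4t)sin(t) - K_2e^(4t)cos(t)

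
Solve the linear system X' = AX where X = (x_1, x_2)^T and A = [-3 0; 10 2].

x_1(t) = K_1e^(-3t), x_2(t) = -2K_1e^(-3t) - K_2e^(2t)

Coefficient matrix A = [[-3, 0], [10, 2]].
Characteristic polynomial det(A - λI) = λ^2 + λ - 6 = 0.
Eigenvalues λ = -3, 2.
For λ=-3: (A-λI) row 2 is [10, 5], so an eigenvector is (1, -2).
For λ=2: (A-λI) row 1 is [-5, 0], so an eigenvector is (0, -1).
General solution: K_1e^(-3t)(1,-2) + K_2e^(2t)(0,-1).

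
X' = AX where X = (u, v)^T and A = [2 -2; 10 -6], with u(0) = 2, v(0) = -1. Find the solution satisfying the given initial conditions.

Coefficient matrix A = [[2, -2], [10, -6]].
Characteristic polynomial det(A - λI) = λ^2 + 4λ + 8 = 0.
Eigenvalues λ = -2 ± 2i (complex conjugate pair).
For λ=-2+2i: an eigenvector is (1,2) - i(0,1) = (1, 2 - i).
A real fundamental pair from Re and Im of e^((-2+2i)t)v: X_1 = e^(-2t)(cos(2t)·(1,2) + sin(2t)·(0,1)), X_2 = e^(-2t)(sin(2t)·(1,2) - cos(2t)·(0,1)).
General solution: C_1X_1 + C_2X_2.
Applying u(0)=2, v(0)=-1 gives C_1=2, C_2=5.

u(t) = 5e^(-2t)sin(2t) + 2e^(-2t)cos(2t), v(t) = 12e^(-2t)sin(2t) - e^(-2t)cos(2t)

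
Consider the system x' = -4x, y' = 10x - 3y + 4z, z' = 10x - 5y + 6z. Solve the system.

Coefficient matrix A = [[-4, 0, 0], [10, -3, 4], [10, -5, 6]].
det(A - λI) = 0 gives eigenvalues λ = -4, 1, 2.
For λ=-4: eigenvector (1,-2,-2).
For λ=1: eigenvector (0,1,1).
For λ=2: eigenvector (0,4,5).
General solution: C_1e^(-4t)(1,-2,-2) + C_2e^(t)(0,1,1) + C_3e^(2t)(0,4,5).

x(t) = C_1e^(-4t), y(t) = -2C_1e^(-4t) + C_2e^(t) + 4C_3e^(2t), z(t) = -2C_1e^(-4t) + C_2e^(t) + 5C_3e^(2t)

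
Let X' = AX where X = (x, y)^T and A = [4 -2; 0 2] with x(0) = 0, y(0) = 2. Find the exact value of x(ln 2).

A = [[4,-2],[0,2]]; eigenvalues λ = 2, 4.
Eigenvectors: (-1,-1) for λ=2, (1,0) for λ=4.
From the initial condition, c_1 = -2, c_2 = -2.
x(ln 2) = (-2)(2^2)(-1) + (-2)(2^4)(1) = -24.

-24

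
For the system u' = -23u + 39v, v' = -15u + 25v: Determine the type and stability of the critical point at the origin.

A = [[-23,39],[-15,25]]; det(A-λI) = λ^2 - 2λ + 10.
λ = 1 ± 3i: positive real part.

unstable spiral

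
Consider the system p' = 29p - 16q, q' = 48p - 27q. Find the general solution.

Coefficient matrix A = [[29, -16], [48, -27]].
Characteristic polynomial det(A - λI) = λ^2 - 2λ - 15 = 0.
Eigenvalues λ = -3, 5.
For λ=-3: (A-λI) row 1 is [32, -16], so an eigenvector is (-1, -2).
For λ=5: (A-λI) row 1 is [24, -16], so an eigenvector is (2, 3).
General solution: C_1e^(-3t)(-1,-2) + C_2e^(5t)(2,3).

p(t) = -C_1e^(-3t) + 2C_2e^(5t), q(t) = -2C_1e^(-3t) + 3C_2e^(5t)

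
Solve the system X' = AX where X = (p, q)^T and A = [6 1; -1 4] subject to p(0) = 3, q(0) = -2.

p(t) = te^(5t) + 3e^(5t), q(t) = -te^(5t) - 2e^(5t)

Coefficient matrix A = [[6, 1], [-1, 4]].
Characteristic polynomial det(A - λI) = λ^2 - 10λ + 25 = 0.
Single eigenvalue λ = 5 with algebraic multiplicity 2.
Eigenvector v = (1,-1); generalized eigenvector w with (A-λI)w=v is (-1,2).
General solution: e^(5t)[K_1·v + K_2·(t·v + w)].
Applying p(0)=3, q(0)=-2 gives K_1=4, K_2=1.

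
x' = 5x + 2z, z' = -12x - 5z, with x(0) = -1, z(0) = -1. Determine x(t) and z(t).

Coefficient matrix A = [[5, 2], [-12, -5]].
Characteristic polynomial det(A - λI) = λ^2 - 1 = 0.
Eigenvalues λ = -1, 1.
For λ=-1: (A-λI) row 1 is [6, 2], so an eigenvector is (1, -3).
For λ=1: (A-λI) row 1 is [4, 2], so an eigenvector is (-1, 2).
General solution: K_1e^(-t)(1,-3) + K_2e^(t)(-1,2).
Applying x(0)=-1, z(0)=-1 gives K_1=3, K_2=4.

x(t) = -4e^(t) + 3e^(-t), z(t) = 8e^(t) - 9e^(-t)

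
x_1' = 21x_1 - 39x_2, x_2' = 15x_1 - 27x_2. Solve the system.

x_1(t) = 2c_1e^(-3t)sin(3t) - 3c_1e^(-3t)cos(3t) - 3c_2e^(-3t)sin(3t) - 2c_2e^(-3t)cos(3t), x_2(t) = c_1e^(-3t)sin(3t) - 2c_1e^(-3t)cos(3t) - 2c_2e^(-3t)sin(3t) - c_2e^(-3t)cos(3t)

Coefficient matrix A = [[21, -39], [15, -27]].
Characteristic polynomial det(A - λI) = λ^2 + 6λ + 18 = 0.
Eigenvalues λ = -3 ± 3i (complex conjugate pair).
For λ=-3+3i: an eigenvector is (-3,-2) - i(2,1) = (-3 - 2i, -2 - i).
A real fundamental pair from Re and Im of e^((-3+3i)t)v: X_1 = e^(-3t)(cos(3t)·(-3,-2) + sin(3t)·(2,1)), X_2 = e^(-3t)(sin(3t)·(-3,-2) - cos(3t)·(2,1)).
General solution: c_1X_1 + c_2X_2.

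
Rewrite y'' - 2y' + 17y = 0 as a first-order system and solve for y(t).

y(t) = K_1e^(t)cos(4t) + K_2e^(t)sin(4t)

Let x_1 = y, x_2 = y'. Then x_1' = x_2 and x_2' = -17x_1 + 2x_2.
A = [[0,1],[-17,2]]; det(A-λI) = λ^2 - 2λ + 17.
Eigenvalues λ = 1 ± 4i.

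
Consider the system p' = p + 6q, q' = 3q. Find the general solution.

p(t) = -c_1e^(t) - 3c_2e^(3t), q(t) = -c_2e^(3t)

Coefficient matrix A = [[1, 6], [0, 3]].
Characteristic polynomial det(A - λI) = λ^2 - 4λ + 3 = 0.
Eigenvalues λ = 1, 3.
For λ=1: (A-λI) row 1 is [0, 6], so an eigenvector is (-1, 0).
For λ=3: (A-λI) row 1 is [-2, 6], so an eigenvector is (-3, -1).
General solution: c_1e^(t)(-1,0) + c_2e^(3t)(-3,-1).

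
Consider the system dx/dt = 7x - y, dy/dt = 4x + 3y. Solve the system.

Coefficient matrix A = [[7, -1], [4, 3]].
Characteristic polynomial det(A - λI) = λ^2 - 10λ + 25 = 0.
Single eigenvalue λ = 5 with algebraic multiplicity 2.
Eigenvector v = (-1,-2); generalized eigenvector w with (A-λI)w=v is (-2,-3).
General solution: e^(5t)[c_1·v + c_2·(t·v + w)].

x(t) = -c_1e^(5t) - c_2te^(5t) - 2c_2e^(5t), y(t) = -2c_1e^(5t) - 2c_2te^(5t) - 3c_2e^(5t)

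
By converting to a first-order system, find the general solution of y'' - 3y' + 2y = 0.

y(t) = C_1e^(2t) + C_2e^(t)

Let x_1 = y, x_2 = y'. Then x_1' = x_2 and x_2' = -2x_1 + 3x_2.
A = [[0,1],[-2,3]]; det(A-λI) = λ^2 - 3λ + 2.
Eigenvalues λ = 2, 1 with eigenvectors (1,2), (1,1).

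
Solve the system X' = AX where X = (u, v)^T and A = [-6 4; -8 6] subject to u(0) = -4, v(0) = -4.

Coefficient matrix A = [[-6, 4], [-8, 6]].
Characteristic polynomial det(A - λI) = λ^2 - 4 = 0.
Eigenvalues λ = 2, -2.
For λ=2: (A-λI) row 1 is [-8, 4], so an eigenvector is (1, 2).
For λ=-2: (A-λI) row 1 is [-4, 4], so an eigenvector is (-1, -1).
General solution: C_1e^(2t)(1,2) + C_2e^(-2t)(-1,-1).
Applying u(0)=-4, v(0)=-4 gives C_1=0, C_2=4.

u(t) = -4e^(-2t), v(t) = -4e^(-2t)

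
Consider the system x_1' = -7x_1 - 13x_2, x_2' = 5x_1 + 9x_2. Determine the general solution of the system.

Coefficient matrix A = [[-7, -13], [5, 9]].
Characteristic polynomial det(A - λI) = λ^2 - 2λ + 2 = 0.
Eigenvalues λ = 1 ± i (complex conjugate pair).
For λ=1+i: an eigenvector is (3,-2) - i(2,-1) = (3 - 2i, -2 + i).
A real fundamental pair from Re and Im of e^((1+i)t)v: X_1 = e^(t)(cos(t)·(3,-2) + sin(t)·(2,-1)), X_2 = e^(t)(sin(t)·(3,-2) - cos(t)·(2,-1)).
General solution: C_1X_1 + C_2X_2.

x_1(t) = 2C_1e^(t)sin(t) + 3C_1e^(t)cos(t) + 3C_2e^(t)sin(t) - 2C_2e^(t)cos(t), x_2(t) = -C_1e^(t)sin(t) - 2C_1e^(t)cos(t) - 2C_2e^(t)sin(t) + C_2e^(t)cos(t)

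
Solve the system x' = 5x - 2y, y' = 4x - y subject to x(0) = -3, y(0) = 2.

x(t) = -8e^(3t) + 5e^(t), y(t) = -8e^(3t) + 10e^(t)

Coefficient matrix A = [[5, -2], [4, -1]].
Characteristic polynomial det(A - λI) = λ^2 - 4λ + 3 = 0.
Eigenvalues λ = 1, 3.
For λ=1: (A-λI) row 1 is [4, -2], so an eigenvector is (-1, -2).
For λ=3: (A-λI) row 1 is [2, -2], so an eigenvector is (-1, -1).
General solution: C_1e^(t)(-1,-2) + C_2e^(3t)(-1,-1).
Applying x(0)=-3, y(0)=2 gives C_1=-5, C_2=8.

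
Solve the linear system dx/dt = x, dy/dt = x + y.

x(t) = -c_2e^(t), y(t) = -c_1e^(t) - c_2te^(t) + c_2e^(t)

Coefficient matrix A = [[1, 0], [1, 1]].
Characteristic polynomial det(A - λI) = λ^2 - 2λ + 1 = 0.
Single eigenvalue λ = 1 with algebraic multiplicity 2.
Eigenvector v = (0,-1); generalized eigenvector w with (A-λI)w=v is (-1,1).
General solution: e^(t)[c_1·v + c_2·(t·v + w)].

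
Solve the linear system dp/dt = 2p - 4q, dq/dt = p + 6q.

Coefficient matrix A = [[2, -4], [1, 6]].
Characteristic polynomial det(A - λI) = λ^2 - 8λ + 16 = 0.
Single eigenvalue λ = 4 with algebraic multiplicity 2.
Eigenvector v = (2,-1); generalized eigenvector w with (A-λI)w=v is (1,-1).
General solution: e^(4t)[C_1·v + C_2·(t·v + w)].

p(t) = 2C_1e^(4t) + 2C_2te^(4t) + C_2e^(4t), q(t) = -C_1e^(4t) - C_2te^(4t) - C_2e^(4t)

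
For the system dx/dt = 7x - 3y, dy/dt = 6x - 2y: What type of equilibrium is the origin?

A = [[7,-3],[6,-2]]; det(A-λI) = λ^2 - 5λ + 4.
λ = 4, 1: both positive.

unstable node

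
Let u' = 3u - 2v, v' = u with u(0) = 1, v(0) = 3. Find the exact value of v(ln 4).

A = [[3,-2],[1,0]]; eigenvalues λ = 1, 2.
Eigenvectors: (-1,-1) for λ=1, (2,1) for λ=2.
From the initial condition, c_1 = -5, c_2 = -2.
v(ln 4) = (-5)(4^1)(-1) + (-2)(4^2)(1) = -12.

-12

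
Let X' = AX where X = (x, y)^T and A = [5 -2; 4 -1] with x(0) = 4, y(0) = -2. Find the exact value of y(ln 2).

56

A = [[5,-2],[4,-1]]; eigenvalues λ = 1, 3.
Eigenvectors: (-1,-2) for λ=1, (1,1) for λ=3.
From the initial condition, c_1 = 6, c_2 = 10.
y(ln 2) = (6)(2^1)(-2) + (10)(2^3)(1) = 56.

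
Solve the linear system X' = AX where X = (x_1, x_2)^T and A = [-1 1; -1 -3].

Coefficient matrix A = [[-1, 1], [-1, -3]].
Characteristic polynomial det(A - λI) = λ^2 + 4λ + 4 = 0.
Single eigenvalue λ = -2 with algebraic multiplicity 2.
Eigenvector v = (-1,1); generalized eigenvector w with (A-λI)w=v is (2,-3).
General solution: e^(-2t)[K_1·v + K_2·(t·v + w)].

x_1(t) = -K_1e^(-2t) - K_2te^(-2t) + 2K_2e^(-2t), x_2(t) = K_1e^(-2t) + K_2te^(-2t) - 3K_2e^(-2t)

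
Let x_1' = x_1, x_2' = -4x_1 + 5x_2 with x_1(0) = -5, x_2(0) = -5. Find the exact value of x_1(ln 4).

A = [[1,0],[-4,5]]; eigenvalues λ = 1, 5.
Eigenvectors: (1,1) for λ=1, (0,-1) for λ=5.
From the initial condition, c_1 = -5, c_2 = 0.
x_1(ln 4) = (-5)(4^1)(1) + (0)(4^5)(0) = -20.

-20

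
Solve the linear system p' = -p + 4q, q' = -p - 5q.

Coefficient matrix A = [[-1, 4], [-1, -5]].
Characteristic polynomial det(A - λI) = λ^2 + 6λ + 9 = 0.
Single eigenvalue λ = -3 with algebraic multiplicity 2.
Eigenvector v = (2,-1); generalized eigenvector w with (A-λI)w=v is (-1,1).
General solution: e^(-3t)[c_1·v + c_2·(t·v + w)].

p(t) = 2c_1e^(-3t) + 2c_2te^(-3t) - c_2e^(-3t), q(t) = -c_1e^(-3t) - c_2te^(-3t) + c_2e^(-3t)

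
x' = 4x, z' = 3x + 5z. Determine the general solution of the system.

Coefficient matrix A = [[4, 0], [3, 5]].
Characteristic polynomial det(A - λI) = λ^2 - 9λ + 20 = 0.
Eigenvalues λ = 5, 4.
For λ=5: (A-λI) row 1 is [-1, 0], so an eigenvector is (0, -1).
For λ=4: (A-λI) row 2 is [3, 1], so an eigenvector is (-1, 3).
General solution: K_1e^(5t)(0,-1) + K_2e^(4t)(-1,3).

x(t) = -K_2e^(4t), z(t) = -K_1e^(5t) + 3K_2e^(4t)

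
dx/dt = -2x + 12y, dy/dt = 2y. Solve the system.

x(t) = -3C_1e^(2t) - C_2e^(-2t), y(t) = -C_1e^(2t)

Coefficient matrix A = [[-2, 12], [0, 2]].
Characteristic polynomial det(A - λI) = λ^2 - 4 = 0.
Eigenvalues λ = 2, -2.
For λ=2: (A-λI) row 1 is [-4, 12], so an eigenvector is (-3, -1).
For λ=-2: (A-λI) row 1 is [0, 12], so an eigenvector is (-1, 0).
General solution: C_1e^(2t)(-3,-1) + C_2e^(-2t)(-1,0).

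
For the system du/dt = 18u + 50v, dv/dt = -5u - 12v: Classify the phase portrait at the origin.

A = [[18,50],[-5,-12]]; det(A-λI) = λ^2 - 6λ + 34.
λ = 3 ± 5i: positive real part.

unstable spiral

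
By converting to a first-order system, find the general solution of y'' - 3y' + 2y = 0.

y(t) = K_1e^(t) + K_2e^(2t)

Let x_1 = y, x_2 = y'. Then x_1' = x_2 and x_2' = -2x_1 + 3x_2.
A = [[0,1],[-2,3]]; det(A-λI) = λ^2 - 3λ + 2.
Eigenvalues λ = 1, 2 with eigenvectors (1,1), (1,2).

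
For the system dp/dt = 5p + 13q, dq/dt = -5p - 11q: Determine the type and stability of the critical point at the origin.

A = [[5,13],[-5,-11]]; det(A-λI) = λ^2 + 6λ + 10.
λ = -3 ± i: negative real part.

stable spiral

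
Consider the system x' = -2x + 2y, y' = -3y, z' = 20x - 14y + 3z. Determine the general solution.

x(t) = c_1e^(-2t) - 2c_3e^(-3t), y(t) = c_3e^(-3t), z(t) = -4c_1e^(-2t) + c_2e^(3t) + 9c_3e^(-3t)

Coefficient matrix A = [[-2, 2, 0], [0, -3, 0], [20, -14, 3]].
det(A - λI) = 0 gives eigenvalues λ = -2, 3, -3.
For λ=-2: eigenvector (1,0,-4).
For λ=3: eigenvector (0,0,1).
For λ=-3: eigenvector (-2,1,9).
General solution: c_1e^(-2t)(1,0,-4) + c_2e^(3t)(0,0,1) + c_3e^(-3t)(-2,1,9).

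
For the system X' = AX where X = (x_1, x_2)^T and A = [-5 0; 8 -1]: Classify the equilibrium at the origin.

stable node

A = [[-5,0],[8,-1]]; det(A-λI) = λ^2 + 6λ + 5.
λ = -5, -1: both negative.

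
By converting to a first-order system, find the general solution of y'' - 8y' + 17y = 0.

y(t) = K_1e^(4t)cos(t) + K_2e^(4t)sin(t)

Let x_1 = y, x_2 = y'. Then x_1' = x_2 and x_2' = -17x_1 + 8x_2.
A = [[0,1],[-17,8]]; det(A-λI) = λ^2 - 8λ + 17.
Eigenvalues λ = 4 ± i.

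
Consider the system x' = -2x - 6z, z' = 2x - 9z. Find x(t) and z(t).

x(t) = -3C_1e^(-6t) - 2C_2e^(-5t), z(t) = -2C_1e^(-6t) - C_2e^(-5t)

Coefficient matrix A = [[-2, -6], [2, -9]].
Characteristic polynomial det(A - λI) = λ^2 + 11λ + 30 = 0.
Eigenvalues λ = -6, -5.
For λ=-6: (A-λI) row 1 is [4, -6], so an eigenvector is (-3, -2).
For λ=-5: (A-λI) row 1 is [3, -6], so an eigenvector is (-2, -1).
General solution: C_1e^(-6t)(-3,-2) + C_2e^(-5t)(-2,-1).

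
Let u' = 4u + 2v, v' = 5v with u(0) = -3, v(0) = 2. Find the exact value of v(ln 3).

486

A = [[4,2],[0,5]]; eigenvalues λ = 5, 4.
Eigenvectors: (2,1) for λ=5, (1,0) for λ=4.
From the initial condition, c_1 = 2, c_2 = -7.
v(ln 3) = (2)(3^5)(1) + (-7)(3^4)(0) = 486.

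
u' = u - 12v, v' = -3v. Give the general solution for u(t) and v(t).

u(t) = C_1e^(t) - 3C_2e^(-3t), v(t) = -C_2e^(-3t)

Coefficient matrix A = [[1, -12], [0, -3]].
Characteristic polynomial det(A - λI) = λ^2 + 2λ - 3 = 0.
Eigenvalues λ = 1, -3.
For λ=1: (A-λI) row 1 is [0, -12], so an eigenvector is (1, 0).
For λ=-3: (A-λI) row 1 is [4, -12], so an eigenvector is (-3, -1).
General solution: C_1e^(t)(1,0) + C_2e^(-3t)(-3,-1).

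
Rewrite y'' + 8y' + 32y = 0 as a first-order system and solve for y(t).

y(t) = C_1e^(-4t)cos(4t) + C_2e^(-4t)sin(4t)

Let x_1 = y, x_2 = y'. Then x_1' = x_2 and x_2' = -32x_1 - 8x_2.
A = [[0,1],[-32,-8]]; det(A-λI) = λ^2 + 8λ + 32.
Eigenvalues λ = -4 ± 4i.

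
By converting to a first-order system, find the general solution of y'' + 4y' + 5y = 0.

Let x_1 = y, x_2 = y'. Then x_1' = x_2 and x_2' = -5x_1 - 4x_2.
A = [[0,1],[-5,-4]]; det(A-λI) = λ^2 + 4λ + 5.
Eigenvalues λ = -2 ± i.

y(t) = K_1e^(-2t)cos(t) + K_2e^(-2t)sin(t)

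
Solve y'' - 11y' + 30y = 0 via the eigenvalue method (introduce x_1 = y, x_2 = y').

Let x_1 = y, x_2 = y'. Then x_1' = x_2 and x_2' = -30x_1 + 11x_2.
A = [[0,1],[-30,11]]; det(A-λI) = λ^2 - 11λ + 30.
Eigenvalues λ = 5, 6 with eigenvectors (1,5), (1,6).

y(t) = c_1e^(5t) + c_2e^(6t)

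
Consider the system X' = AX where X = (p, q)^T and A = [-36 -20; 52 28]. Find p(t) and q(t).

Coefficient matrix A = [[-36, -20], [52, 28]].
Characteristic polynomial det(A - λI) = λ^2 + 8λ + 32 = 0.
Eigenvalues λ = -4 ± 4i (complex conjugate pair).
For λ=-4+4i: an eigenvector is (-2,3) - i(1,-2) = (-2 - i, 3 + 2i).
A real fundamental pair from Re and Im of e^((-4+4i)t)v: X_1 = e^(-4t)(cos(4t)·(-2,3) + sin(4t)·(1,-2)), X_2 = e^(-4t)(sin(4t)·(-2,3) - cos(4t)·(1,-2)).
General solution: C_1X_1 + C_2X_2.

p(t) = C_1e^(-4t)sin(4t) - 2C_1e^(-4t)cos(4t) - 2C_2e^(-4t)sin(4t) - C_2e^(-4t)cos(4t), q(t) = -2C_1e^(-4t)sin(4t) + 3C_1e^(-4t)cos(4t) + 3C_2e^(-4t)sin(4t) + 2C_2e^(-4t)cos(4t)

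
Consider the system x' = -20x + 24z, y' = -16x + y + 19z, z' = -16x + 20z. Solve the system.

x(t) = C_2e^(4t) + 3C_3e^(-4t), y(t) = -C_1e^(t) + C_2e^(4t) + 2C_3e^(-4t), z(t) = C_2e^(4t) + 2C_3e^(-4t)

Coefficient matrix A = [[-20, 0, 24], [-16, 1, 19], [-16, 0, 20]].
det(A - λI) = 0 gives eigenvalues λ = 1, 4, -4.
For λ=1: eigenvector (0,-1,0).
For λ=4: eigenvector (1,1,1).
For λ=-4: eigenvector (3,2,2).
General solution: C_1e^(t)(0,-1,0) + C_2e^(4t)(1,1,1) + C_3e^(-4t)(3,2,2).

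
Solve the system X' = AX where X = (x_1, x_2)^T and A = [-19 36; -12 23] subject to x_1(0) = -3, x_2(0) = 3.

Coefficient matrix A = [[-19, 36], [-12, 23]].
Characteristic polynomial det(A - λI) = λ^2 - 4λ - 5 = 0.
Eigenvalues λ = 5, -1.
For λ=5: (A-λI) row 1 is [-24, 36], so an eigenvector is (-3, -2).
For λ=-1: (A-λI) row 1 is [-18, 36], so an eigenvector is (2, 1).
General solution: K_1e^(5t)(-3,-2) + K_2e^(-t)(2,1).
Applying x_1(0)=-3, x_2(0)=3 gives K_1=-9, K_2=-15.

x_1(t) = 27e^(5t) - 30e^(-t), x_2(t) = 18e^(5t) - 15e^(-t)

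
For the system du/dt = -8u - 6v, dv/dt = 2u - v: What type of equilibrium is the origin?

A = [[-8,-6],[2,-1]]; det(A-λI) = λ^2 + 9λ + 20.
λ = -5, -4: both negative.

stable node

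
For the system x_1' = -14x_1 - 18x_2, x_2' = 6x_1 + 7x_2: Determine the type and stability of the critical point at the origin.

stable node

A = [[-14,-18],[6,7]]; det(A-λI) = λ^2 + 7λ + 10.
λ = -5, -2: both negative.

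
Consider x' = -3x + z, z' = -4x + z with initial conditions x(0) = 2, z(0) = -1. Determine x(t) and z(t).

Coefficient matrix A = [[-3, 1], [-4, 1]].
Characteristic polynomial det(A - λI) = λ^2 + 2λ + 1 = 0.
Single eigenvalue λ = -1 with algebraic multiplicity 2.
Eigenvector v = (1,2); generalized eigenvector w with (A-λI)w=v is (0,1).
General solution: e^(-t)[K_1·v + K_2·(t·v + w)].
Applying x(0)=2, z(0)=-1 gives K_1=2, K_2=-5.

x(t) = -5te^(-t) + 2e^(-t), z(t) = -10te^(-t) - e^(-t)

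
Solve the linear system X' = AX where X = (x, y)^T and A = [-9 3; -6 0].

Coefficient matrix A = [[-9, 3], [-6, 0]].
Characteristic polynomial det(A - λI) = λ^2 + 9λ + 18 = 0.
Eigenvalues λ = -6, -3.
For λ=-6: (A-λI) row 1 is [-3, 3], so an eigenvector is (1, 1).
For λ=-3: (A-λI) row 1 is [-6, 3], so an eigenvector is (1, 2).
General solution: c_1e^(-6t)(1,1) + c_2e^(-3t)(1,2).

x(t) = c_1e^(-6t) + c_2e^(-3t), y(t) = c_1e^(-6t) + 2c_2e^(-3t)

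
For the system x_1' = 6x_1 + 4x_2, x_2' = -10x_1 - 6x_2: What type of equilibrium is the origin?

center

A = [[6,4],[-10,-6]]; det(A-λI) = λ^2 + 4.
λ = 0 ± 2i: zero real part.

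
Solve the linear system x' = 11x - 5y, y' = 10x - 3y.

x(t) = -C_1e^(4t)sin(t) + 2C_1e^(4t)cos(t) + 2C_2e^(4t)sin(t) + C_2e^(4t)cos(t), y(t) = -C_1e^(4t)sin(t) + 3C_1e^(4t)cos(t) + 3C_2e^(4t)sin(t) + C_2e^(4t)cos(t)

Coefficient matrix A = [[11, -5], [10, -3]].
Characteristic polynomial det(A - λI) = λ^2 - 8λ + 17 = 0.
Eigenvalues λ = 4 ± i (complex conjugate pair).
For λ=4+i: an eigenvector is (2,3) - i(-1,-1) = (2 + i, 3 + i).
A real fundamental pair from Re and Im of e^((4+i)t)v: X_1 = e^(4t)(cos(t)·(2,3) + sin(t)·(-1,-1)), X_2 = e^(4t)(sin(t)·(2,3) - cos(t)·(-1,-1)).
General solution: C_1X_1 + C_2X_2.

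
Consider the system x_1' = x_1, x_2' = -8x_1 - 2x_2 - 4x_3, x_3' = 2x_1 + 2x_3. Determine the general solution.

Coefficient matrix A = [[1, 0, 0], [-8, -2, -4], [2, 0, 2]].
det(A - λI) = 0 gives eigenvalues λ = 1, -2, 2.
For λ=1: eigenvector (1,0,-2).
For λ=-2: eigenvector (0,1,0).
For λ=2: eigenvector (0,-1,1).
General solution: c_1e^(t)(1,0,-2) + c_2e^(-2t)(0,1,0) + c_3e^(2t)(0,-1,1).

x_1(t) = c_1e^(t), x_2(t) = c_2e^(-2t) - c_3e^(2t), x_3(t) = -2c_1e^(t) + c_3e^(2t)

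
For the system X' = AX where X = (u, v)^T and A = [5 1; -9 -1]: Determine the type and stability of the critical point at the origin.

unstable improper node

A = [[5,1],[-9,-1]]; det(A-λI) = λ^2 - 4λ + 4.
repeated λ = 2 with a single eigenvector.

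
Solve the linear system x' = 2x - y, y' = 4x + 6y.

x(t) = c_1e^(4t) + c_2te^(4t) + c_2e^(4t), y(t) = -2c_1e^(4t) - 2c_2te^(4t) - 3c_2e^(4t)

Coefficient matrix A = [[2, -1], [4, 6]].
Characteristic polynomial det(A - λI) = λ^2 - 8λ + 16 = 0.
Single eigenvalue λ = 4 with algebraic multiplicity 2.
Eigenvector v = (1,-2); generalized eigenvector w with (A-λI)w=v is (1,-3).
General solution: e^(4t)[c_1·v + c_2·(t·v + w)].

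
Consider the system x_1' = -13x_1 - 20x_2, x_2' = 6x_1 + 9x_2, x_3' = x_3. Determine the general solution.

Coefficient matrix A = [[-13, -20, 0], [6, 9, 0], [0, 0, 1]].
det(A - λI) = 0 gives eigenvalues λ = -3, -1, 1.
For λ=-3: eigenvector (-2,1,0).
For λ=-1: eigenvector (-5,3,0).
For λ=1: eigenvector (0,0,1).
General solution: c_1e^(-3t)(-2,1,0) + c_2e^(-t)(-5,3,0) + c_3e^(t)(0,0,1).

x_1(t) = -2c_1e^(-3t) - 5c_2e^(-t), x_2(t) = c_1e^(-3t) + 3c_2e^(-t), x_3(t) = c_3e^(t)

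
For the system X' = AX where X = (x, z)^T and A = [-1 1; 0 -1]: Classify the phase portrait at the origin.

stable improper node

A = [[-1,1],[0,-1]]; det(A-λI) = λ^2 + 2λ + 1.
repeated λ = -1 with a single eigenvector.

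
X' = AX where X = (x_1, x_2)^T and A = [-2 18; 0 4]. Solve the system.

Coefficient matrix A = [[-2, 18], [0, 4]].
Characteristic polynomial det(A - λI) = λ^2 - 2λ - 8 = 0.
Eigenvalues λ = 4, -2.
For λ=4: (A-λI) row 1 is [-6, 18], so an eigenvector is (3, 1).
For λ=-2: (A-λI) row 1 is [0, 18], so an eigenvector is (1, 0).
General solution: c_1e^(4t)(3,1) + c_2e^(-2t)(1,0).

x_1(t) = 3c_1e^(4t) + c_2e^(-2t), x_2(t) = c_1e^(4t)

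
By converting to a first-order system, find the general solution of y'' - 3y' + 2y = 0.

Let x_1 = y, x_2 = y'. Then x_1' = x_2 and x_2' = -2x_1 + 3x_2.
A = [[0,1],[-2,3]]; det(A-λI) = λ^2 - 3λ + 2.
Eigenvalues λ = 2, 1 with eigenvectors (1,2), (1,1).

y(t) = C_1e^(2t) + C_2e^(t)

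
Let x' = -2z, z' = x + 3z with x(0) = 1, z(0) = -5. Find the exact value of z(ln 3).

-69

A = [[0,-2],[1,3]]; eigenvalues λ = 2, 1.
Eigenvectors: (-1,1) for λ=2, (-2,1) for λ=1.
From the initial condition, c_1 = -9, c_2 = 4.
z(ln 3) = (-9)(3^2)(1) + (4)(3^1)(1) = -69.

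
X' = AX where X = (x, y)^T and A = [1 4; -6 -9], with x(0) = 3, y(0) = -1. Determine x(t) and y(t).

Coefficient matrix A = [[1, 4], [-6, -9]].
Characteristic polynomial det(A - λI) = λ^2 + 8λ + 15 = 0.
Eigenvalues λ = -3, -5.
For λ=-3: (A-λI) row 1 is [4, 4], so an eigenvector is (1, -1).
For λ=-5: (A-λI) row 1 is [6, 4], so an eigenvector is (2, -3).
General solution: c_1e^(-3t)(1,-1) + c_2e^(-5t)(2,-3).
Applying x(0)=3, y(0)=-1 gives c_1=7, c_2=-2.

x(t) = 7e^(-3t) - 4e^(-5t), y(t) = -7e^(-3t) + 6e^(-5t)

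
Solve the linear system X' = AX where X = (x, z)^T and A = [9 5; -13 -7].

x(t) = K_1e^(t)sin(t) + 2K_1e^(t)cos(t) + 2K_2e^(t)sin(t) - K_2e^(t)cos(t), z(t) = -2K_1e^(t)sin(t) - 3K_1e^(t)cos(t) - 3K_2e^(t)sin(t) + 2K_2e^(t)cos(t)

Coefficient matrix A = [[9, 5], [-13, -7]].
Characteristic polynomial det(A - λI) = λ^2 - 2λ + 2 = 0.
Eigenvalues λ = 1 ± i (complex conjugate pair).
For λ=1+i: an eigenvector is (2,-3) - i(1,-2) = (2 - i, -3 + 2i).
A real fundamental pair from Re and Im of e^((1+i)t)v: X_1 = e^(t)(cos(t)·(2,-3) + sin(t)·(1,-2)), X_2 = e^(t)(sin(t)·(2,-3) - cos(t)·(1,-2)).
General solution: K_1X_1 + K_2X_2.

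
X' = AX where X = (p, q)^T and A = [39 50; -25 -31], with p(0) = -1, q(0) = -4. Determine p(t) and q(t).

Coefficient matrix A = [[39, 50], [-25, -31]].
Characteristic polynomial det(A - λI) = λ^2 - 8λ + 41 = 0.
Eigenvalues λ = 4 ± 5i (complex conjugate pair).
For λ=4+5i: an eigenvector is (-3,2) - i(-1,1) = (-3 + i, 2 - i).
A real fundamental pair from Re and Im of e^((4+5i)t)v: X_1 = e^(4t)(cos(5t)·(-3,2) + sin(5t)·(-1,1)), X_2 = e^(4t)(sin(5t)·(-3,2) - cos(5t)·(-1,1)).
General solution: c_1X_1 + c_2X_2.
Applying p(0)=-1, q(0)=-4 gives c_1=5, c_2=14.

p(t) = -47e^(4t)sin(5t) - e^(4t)cos(5t), q(t) = 33e^(4t)sin(5t) - 4e^(4t)cos(5t)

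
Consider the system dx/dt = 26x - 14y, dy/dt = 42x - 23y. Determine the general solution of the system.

Coefficient matrix A = [[26, -14], [42, -23]].
Characteristic polynomial det(A - λI) = λ^2 - 3λ - 10 = 0.
Eigenvalues λ = 5, -2.
For λ=5: (A-λI) row 1 is [21, -14], so an eigenvector is (2, 3).
For λ=-2: (A-λI) row 1 is [28, -14], so an eigenvector is (1, 2).
General solution: C_1e^(5t)(2,3) + C_2e^(-2t)(1,2).

x(t) = 2C_1e^(5t) + C_2e^(-2t), y(t) = 3C_1e^(5t) + 2C_2e^(-2t)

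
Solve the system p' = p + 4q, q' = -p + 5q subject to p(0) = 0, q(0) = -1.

p(t) = -4te^(3t), q(t) = -2te^(3t) - e^(3t)

Coefficient matrix A = [[1, 4], [-1, 5]].
Characteristic polynomial det(A - λI) = λ^2 - 6λ + 9 = 0.
Single eigenvalue λ = 3 with algebraic multiplicity 2.
Eigenvector v = (-2,-1); generalized eigenvector w with (A-λI)w=v is (1,0).
General solution: e^(3t)[C_1·v + C_2·(t·v + w)].
Applying p(0)=0, q(0)=-1 gives C_1=1, C_2=2.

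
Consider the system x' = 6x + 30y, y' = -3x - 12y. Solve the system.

x(t) = 3C_1e^(-3t)sin(3t) + C_1e^(-3t)cos(3t) + C_2e^(-3t)sin(3t) - 3C_2e^(-3t)cos(3t), y(t) = -C_1e^(-3t)sin(3t) + C_2e^(-3t)cos(3t)

Coefficient matrix A = [[6, 30], [-3, -12]].
Characteristic polynomial det(A - λI) = λ^2 + 6λ + 18 = 0.
Eigenvalues λ = -3 ± 3i (complex conjugate pair).
For λ=-3+3i: an eigenvector is (1,0) - i(3,-1) = (1 - 3i, 0 + i).
A real fundamental pair from Re and Im of e^((-3+3i)t)v: X_1 = e^(-3t)(cos(3t)·(1,0) + sin(3t)·(3,-1)), X_2 = e^(-3t)(sin(3t)·(1,0) - cos(3t)·(3,-1)).
General solution: C_1X_1 + C_2X_2.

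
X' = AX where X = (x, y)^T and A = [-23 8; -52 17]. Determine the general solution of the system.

x(t) = c_1e^(-3t)sin(4t) + c_1e^(-3t)cos(4t) + c_2e^(-3t)sin(4t) - c_2e^(-3t)cos(4t), y(t) = 2c_1e^(-3t)sin(4t) + 3c_1e^(-3t)cos(4t) + 3c_2e^(-3t)sin(4t) - 2c_2e^(-3t)cos(4t)

Coefficient matrix A = [[-23, 8], [-52, 17]].
Characteristic polynomial det(A - λI) = λ^2 + 6λ + 25 = 0.
Eigenvalues λ = -3 ± 4i (complex conjugate pair).
For λ=-3+4i: an eigenvector is (1,3) - i(1,2) = (1 - i, 3 - 2i).
A real fundamental pair from Re and Im of e^((-3+4i)t)v: X_1 = e^(-3t)(cos(4t)·(1,3) + sin(4t)·(1,2)), X_2 = e^(-3t)(sin(4t)·(1,3) - cos(4t)·(1,2)).
General solution: c_1X_1 + c_2X_2.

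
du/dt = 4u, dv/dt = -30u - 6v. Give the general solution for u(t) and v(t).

Coefficient matrix A = [[4, 0], [-30, -6]].
Characteristic polynomial det(A - λI) = λ^2 + 2λ - 24 = 0.
Eigenvalues λ = -6, 4.
For λ=-6: (A-λI) row 1 is [10, 0], so an eigenvector is (0, -1).
For λ=4: (A-λI) row 2 is [-30, -10], so an eigenvector is (1, -3).
General solution: C_1e^(-6t)(0,-1) + C_2e^(4t)(1,-3).

u(t) = C_2e^(4t), v(t) = -C_1e^(-6t) - 3C_2e^(4t)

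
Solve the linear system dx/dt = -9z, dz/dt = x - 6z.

x(t) = -3c_1e^(-3t) - 3c_2te^(-3t) + 2c_2e^(-3t), z(t) = -c_1e^(-3t) - c_2te^(-3t) + c_2e^(-3t)

Coefficient matrix A = [[0, -9], [1, -6]].
Characteristic polynomial det(A - λI) = λ^2 + 6λ + 9 = 0.
Single eigenvalue λ = -3 with algebraic multiplicity 2.
Eigenvector v = (-3,-1); generalized eigenvector w with (A-λI)w=v is (2,1).
General solution: e^(-3t)[c_1·v + c_2·(t·v + w)].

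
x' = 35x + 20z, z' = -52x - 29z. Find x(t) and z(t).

Coefficient matrix A = [[35, 20], [-52, -29]].
Characteristic polynomial det(A - λI) = λ^2 - 6λ + 25 = 0.
Eigenvalues λ = 3 ± 4i (complex conjugate pair).
For λ=3+4i: an eigenvector is (1,-2) - i(-2,3) = (1 + 2i, -2 - 3i).
A real fundamental pair from Re and Im of e^((3+4i)t)v: X_1 = e^(3t)(cos(4t)·(1,-2) + sin(4t)·(-2,3)), X_2 = e^(3t)(sin(4t)·(1,-2) - cos(4t)·(-2,3)).
General solution: C_1X_1 + C_2X_2.

x(t) = -2C_1e^(3t)sin(4t) + C_1e^(3t)cos(4t) + C_2e^(3t)sin(4t) + 2C_2e^(3t)cos(4t), z(t) = 3C_1e^(3t)sin(4t) - 2C_1e^(3t)cos(4t) - 2C_2e^(3t)sin(4t) - 3C_2e^(3t)cos(4t)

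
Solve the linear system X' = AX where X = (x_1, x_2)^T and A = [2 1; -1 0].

Coefficient matrix A = [[2, 1], [-1, 0]].
Characteristic polynomial det(A - λI) = λ^2 - 2λ + 1 = 0.
Single eigenvalue λ = 1 with algebraic multiplicity 2.
Eigenvector v = (-1,1); generalized eigenvector w with (A-λI)w=v is (1,-2).
General solution: e^(t)[K_1·v + K_2·(t·v + w)].

x_1(t) = -K_1e^(t) - K_2te^(t) + K_2e^(t), x_2(t) = K_1e^(t) + K_2te^(t) - 2K_2e^(t)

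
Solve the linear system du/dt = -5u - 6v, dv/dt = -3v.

u(t) = -3C_1e^(-3t) - C_2e^(-5t), v(t) = C_1e^(-3t)

Coefficient matrix A = [[-5, -6], [0, -3]].
Characteristic polynomial det(A - λI) = λ^2 + 8λ + 15 = 0.
Eigenvalues λ = -3, -5.
For λ=-3: (A-λI) row 1 is [-2, -6], so an eigenvector is (-3, 1).
For λ=-5: (A-λI) row 1 is [0, -6], so an eigenvector is (-1, 0).
General solution: C_1e^(-3t)(-3,1) + C_2e^(-5t)(-1,0).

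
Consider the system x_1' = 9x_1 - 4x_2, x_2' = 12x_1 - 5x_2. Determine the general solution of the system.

Coefficient matrix A = [[9, -4], [12, -5]].
Characteristic polynomial det(A - λI) = λ^2 - 4λ + 3 = 0.
Eigenvalues λ = 3, 1.
For λ=3: (A-λI) row 1 is [6, -4], so an eigenvector is (-2, -3).
For λ=1: (A-λI) row 1 is [8, -4], so an eigenvector is (-1, -2).
General solution: c_1e^(3t)(-2,-3) + c_2e^(t)(-1,-2).

x_1(t) = -2c_1e^(3t) - c_2e^(t), x_2(t) = -3c_1e^(3t) - 2c_2e^(t)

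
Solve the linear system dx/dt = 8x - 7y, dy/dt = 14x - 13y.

Coefficient matrix A = [[8, -7], [14, -13]].
Characteristic polynomial det(A - λI) = λ^2 + 5λ - 6 = 0.
Eigenvalues λ = -6, 1.
For λ=-6: (A-λI) row 1 is [14, -7], so an eigenvector is (1, 2).
For λ=1: (A-λI) row 1 is [7, -7], so an eigenvector is (-1, -1).
General solution: K_1e^(-6t)(1,2) + K_2e^(t)(-1,-1).

x(t) = K_1e^(-6t) - K_2e^(t), y(t) = 2K_1e^(-6t) - K_2e^(t)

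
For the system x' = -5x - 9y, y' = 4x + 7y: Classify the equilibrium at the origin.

A = [[-5,-9],[4,7]]; det(A-λI) = λ^2 - 2λ + 1.
repeated λ = 1 with a single eigenvector.

unstable improper node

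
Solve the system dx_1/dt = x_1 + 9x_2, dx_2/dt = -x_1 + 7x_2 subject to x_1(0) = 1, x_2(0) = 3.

x_1(t) = 24te^(4t) + e^(4t), x_2(t) = 8te^(4t) + 3e^(4t)

Coefficient matrix A = [[1, 9], [-1, 7]].
Characteristic polynomial det(A - λI) = λ^2 - 8λ + 16 = 0.
Single eigenvalue λ = 4 with algebraic multiplicity 2.
Eigenvector v = (3,1); generalized eigenvector w with (A-λI)w=v is (-1,0).
General solution: e^(4t)[K_1·v + K_2·(t·v + w)].
Applying x_1(0)=1, x_2(0)=3 gives K_1=3, K_2=8.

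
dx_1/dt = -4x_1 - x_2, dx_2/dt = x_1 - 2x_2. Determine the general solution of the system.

Coefficient matrix A = [[-4, -1], [1, -2]].
Characteristic polynomial det(A - λI) = λ^2 + 6λ + 9 = 0.
Single eigenvalue λ = -3 with algebraic multiplicity 2.
Eigenvector v = (-1,1); generalized eigenvector w with (A-λI)w=v is (3,-2).
General solution: e^(-3t)[C_1·v + C_2·(t·v + w)].

x_1(t) = -C_1e^(-3t) - C_2te^(-3t) + 3C_2e^(-3t), x_2(t) = C_1e^(-3t) + C_2te^(-3t) - 2C_2e^(-3t)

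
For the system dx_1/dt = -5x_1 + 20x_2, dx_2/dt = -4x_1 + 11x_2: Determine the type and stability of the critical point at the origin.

A = [[-5,20],[-4,11]]; det(A-λI) = λ^2 - 6λ + 25.
λ = 3 ± 4i: positive real part.

unstable spiral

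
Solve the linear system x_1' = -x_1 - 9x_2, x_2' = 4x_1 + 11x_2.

x_1(t) = 3c_1e^(5t) + 3c_2te^(5t) + c_2e^(5t), x_2(t) = -2c_1e^(5t) - 2c_2te^(5t) - c_2e^(5t)

Coefficient matrix A = [[-1, -9], [4, 11]].
Characteristic polynomial det(A - λI) = λ^2 - 10λ + 25 = 0.
Single eigenvalue λ = 5 with algebraic multiplicity 2.
Eigenvector v = (3,-2); generalized eigenvector w with (A-λI)w=v is (1,-1).
General solution: e^(5t)[c_1·v + c_2·(t·v + w)].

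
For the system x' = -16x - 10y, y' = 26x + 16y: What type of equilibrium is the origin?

A = [[-16,-10],[26,16]]; det(A-λI) = λ^2 + 4.
λ = 0 ± 2i: zero real part.

center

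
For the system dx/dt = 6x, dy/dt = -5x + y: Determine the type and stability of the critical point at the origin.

unstable node

A = [[6,0],[-5,1]]; det(A-λI) = λ^2 - 7λ + 6.
λ = 1, 6: both positive.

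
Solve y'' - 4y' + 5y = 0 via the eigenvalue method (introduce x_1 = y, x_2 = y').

y(t) = K_1e^(2t)cos(t) + K_2e^(2t)sin(t)

Let x_1 = y, x_2 = y'. Then x_1' = x_2 and x_2' = -5x_1 + 4x_2.
A = [[0,1],[-5,4]]; det(A-λI) = λ^2 - 4λ + 5.
Eigenvalues λ = 2 ± i.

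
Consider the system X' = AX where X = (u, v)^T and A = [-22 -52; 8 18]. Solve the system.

Coefficient matrix A = [[-22, -52], [8, 18]].
Characteristic polynomial det(A - λI) = λ^2 + 4λ + 20 = 0.
Eigenvalues λ = -2 ± 4i (complex conjugate pair).
For λ=-2+4i: an eigenvector is (-2,1) - i(-3,1) = (-2 + 3i, 1 - i).
A real fundamental pair from Re and Im of e^((-2+4i)t)v: X_1 = e^(-2t)(cos(4t)·(-2,1) + sin(4t)·(-3,1)), X_2 = e^(-2t)(sin(4t)·(-2,1) - cos(4t)·(-3,1)).
General solution: c_1X_1 + c_2X_2.

u(t) = -3c_1e^(-2t)sin(4t) - 2c_1e^(-2t)cos(4t) - 2c_2e^(-2t)sin(4t) + 3c_2e^(-2t)cos(4t), v(t) = c_1e^(-2t)sin(4t) + c_1e^(-2t)cos(4t) + c_2e^(-2t)sin(4t) - c_2e^(-2t)cos(4t)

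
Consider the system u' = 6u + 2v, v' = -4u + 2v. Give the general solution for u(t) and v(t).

Coefficient matrix A = [[6, 2], [-4, 2]].
Characteristic polynomial det(A - λI) = λ^2 - 8λ + 20 = 0.
Eigenvalues λ = 4 ± 2i (complex conjugate pair).
For λ=4+2i: an eigenvector is (0,1) - i(1,-1) = (0 - i, 1 + i).
A real fundamental pair from Re and Im of e^((4+2i)t)v: X_1 = e^(4t)(cos(2t)·(0,1) + sin(2t)·(1,-1)), X_2 = e^(4t)(sin(2t)·(0,1) - cos(2t)·(1,-1)).
General solution: K_1X_1 + K_2X_2.

u(t) = K_1e^(4t)sin(2t) - K_2e^(4t)cos(2t), v(t) = -K_1e^(4t)sin(2t) + K_1e^(4t)cos(2t) + K_2e^(4t)sin(2t) + K_2e^(4t)cos(2t)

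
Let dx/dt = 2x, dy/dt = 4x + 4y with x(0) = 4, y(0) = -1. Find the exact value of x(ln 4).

A = [[2,0],[4,4]]; eigenvalues λ = 2, 4.
Eigenvectors: (1,-2) for λ=2, (0,1) for λ=4.
From the initial condition, c_1 = 4, c_2 = 7.
x(ln 4) = (4)(4^2)(1) + (7)(4^4)(0) = 64.

64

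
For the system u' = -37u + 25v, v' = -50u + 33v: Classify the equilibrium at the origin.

stable spiral

A = [[-37,25],[-50,33]]; det(A-λI) = λ^2 + 4λ + 29.
λ = -2 ± 5i: negative real part.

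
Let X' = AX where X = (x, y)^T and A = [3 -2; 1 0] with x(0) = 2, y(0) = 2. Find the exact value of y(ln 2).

4

A = [[3,-2],[1,0]]; eigenvalues λ = 2, 1.
Eigenvectors: (2,1) for λ=2, (-1,-1) for λ=1.
From the initial condition, c_1 = 0, c_2 = -2.
y(ln 2) = (0)(2^2)(1) + (-2)(2^1)(-1) = 4.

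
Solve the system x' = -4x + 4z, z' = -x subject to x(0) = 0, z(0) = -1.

x(t) = -4te^(-2t), z(t) = -2te^(-2t) - e^(-2t)

Coefficient matrix A = [[-4, 4], [-1, 0]].
Characteristic polynomial det(A - λI) = λ^2 + 4λ + 4 = 0.
Single eigenvalue λ = -2 with algebraic multiplicity 2.
Eigenvector v = (2,1); generalized eigenvector w with (A-λI)w=v is (-3,-1).
General solution: e^(-2t)[K_1·v + K_2·(t·v + w)].
Applying x(0)=0, z(0)=-1 gives K_1=-3, K_2=-2.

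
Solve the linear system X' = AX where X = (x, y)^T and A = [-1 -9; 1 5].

Coefficient matrix A = [[-1, -9], [1, 5]].
Characteristic polynomial det(A - λI) = λ^2 - 4λ + 4 = 0.
Single eigenvalue λ = 2 with algebraic multiplicity 2.
Eigenvector v = (-3,1); generalized eigenvector w with (A-λI)w=v is (1,0).
General solution: e^(2t)[c_1·v + c_2·(t·v + w)].

x(t) = -3c_1e^(2t) - 3c_2te^(2t) + c_2e^(2t), y(t) = c_1e^(2t) + c_2te^(2t)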